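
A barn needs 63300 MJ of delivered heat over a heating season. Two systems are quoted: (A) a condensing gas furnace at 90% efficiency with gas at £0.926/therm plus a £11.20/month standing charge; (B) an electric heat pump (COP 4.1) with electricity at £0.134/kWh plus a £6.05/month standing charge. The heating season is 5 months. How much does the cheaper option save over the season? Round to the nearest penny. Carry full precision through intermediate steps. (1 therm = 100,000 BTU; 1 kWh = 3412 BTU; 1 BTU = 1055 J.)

Heat load = 63300 MJ = 63,300,000,000 J / 1055 = 60,000,000 BTU
Gas: input = 60,000,000 / 0.90 = 66,666,667 BTU = 666.7 therm → 666.7 × £0.926 = £617.33; + 5 × £11.20 standing = £673.33
Heat pump: 60,000,000 BTU / 3412 = 17,580 kWh heat; / 4.1 = 4,289 kWh in → × £0.134 = £574.73; + 5 × £6.05 standing = £604.98
Difference = |£673.33 − £604.98| = £68.35

£68.35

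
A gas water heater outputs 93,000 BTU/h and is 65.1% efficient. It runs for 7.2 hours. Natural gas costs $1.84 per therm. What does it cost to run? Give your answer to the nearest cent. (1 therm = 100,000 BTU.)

Heat delivered = 93,000 BTU/h × 7.2 h = 669,600 BTU
Gas input = 669,600 / 0.651 = 1,028,571 BTU
= 1,028,571 / 100,000 = 10.29 therm
Cost = 10.29 × $1.84/therm = $18.93

$18.93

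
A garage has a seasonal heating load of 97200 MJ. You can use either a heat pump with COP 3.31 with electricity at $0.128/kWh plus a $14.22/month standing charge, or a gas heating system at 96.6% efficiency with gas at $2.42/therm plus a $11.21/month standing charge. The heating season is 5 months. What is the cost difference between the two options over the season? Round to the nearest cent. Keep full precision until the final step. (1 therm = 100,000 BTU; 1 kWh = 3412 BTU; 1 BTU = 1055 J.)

Heat load = 97200 MJ = 97,200,000,000 J / 1055 = 92,132,701 BTU
Gas: input = 92,132,701 / 0.966 = 95,375,467 BTU = 953.8 therm → 953.8 × $2.42 = $2,308.09; + 5 × $11.21 standing = $2,364.14
Heat pump: 92,132,701 BTU / 3412 = 27,000 kWh heat; / 3.31 = 8,158 kWh in → × $0.128 = $1,044.21; + 5 × $14.22 standing = $1,115.31
Difference = |$2,364.14 − $1,115.31| = $1,248.83

$1248.83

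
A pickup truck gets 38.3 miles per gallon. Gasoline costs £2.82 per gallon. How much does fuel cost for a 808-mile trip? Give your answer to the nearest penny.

£59.49

Fuel = 808 mi / 38.3 mpg = 21.1 gal
Cost = 21.1 gal × £2.82/gal = £59.49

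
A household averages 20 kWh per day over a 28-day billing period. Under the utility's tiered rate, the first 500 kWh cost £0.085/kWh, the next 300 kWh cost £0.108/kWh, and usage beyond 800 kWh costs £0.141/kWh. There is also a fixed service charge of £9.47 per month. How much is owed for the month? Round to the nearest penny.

Usage = 20 kWh/day × 28 days = 560 kWh
First 500 kWh × £0.085 = £42.50
Next 60 kWh × £0.108 = £6.48
Remaining tier: 0 kWh (not reached)
Energy charge = £48.98; + service £9.47 = £58.45

£58.45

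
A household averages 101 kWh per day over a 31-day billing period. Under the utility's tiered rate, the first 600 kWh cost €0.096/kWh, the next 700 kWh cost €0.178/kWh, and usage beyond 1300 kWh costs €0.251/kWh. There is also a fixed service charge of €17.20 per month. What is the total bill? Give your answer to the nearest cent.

€658.98

Usage = 101 kWh/day × 31 days = 3131 kWh
First 600 kWh × €0.096 = €57.60
Next 700 kWh × €0.178 = €124.60
Remaining 1831 kWh × €0.251 = €459.58
Energy charge = €641.78; + service €17.20 = €658.98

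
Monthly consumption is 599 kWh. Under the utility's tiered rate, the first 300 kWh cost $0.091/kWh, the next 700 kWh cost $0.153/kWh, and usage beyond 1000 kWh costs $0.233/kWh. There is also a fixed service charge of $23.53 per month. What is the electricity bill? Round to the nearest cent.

$96.58

First 300 kWh × $0.091 = $27.30
Next 299 kWh × $0.153 = $45.75
Remaining tier: 0 kWh (not reached)
Energy charge = $73.05; + service $23.53 = $96.58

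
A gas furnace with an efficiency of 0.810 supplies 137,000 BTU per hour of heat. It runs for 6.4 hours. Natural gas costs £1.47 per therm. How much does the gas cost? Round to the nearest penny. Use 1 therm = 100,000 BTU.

£15.91

Heat delivered = 137,000 BTU/h × 6.4 h = 876,800 BTU
Gas input = 876,800 / 0.810 = 1,082,469 BTU
= 1,082,469 / 100,000 = 10.82 therm
Cost = 10.82 × £1.47/therm = £15.91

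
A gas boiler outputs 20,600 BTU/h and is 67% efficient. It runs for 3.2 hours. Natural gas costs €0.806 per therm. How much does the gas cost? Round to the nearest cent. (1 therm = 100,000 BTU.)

€0.79

Heat delivered = 20,600 BTU/h × 3.2 h = 65,920 BTU
Gas input = 65,920 / 0.670 = 98,388 BTU
= 98,388 / 100,000 = 0.9839 therm
Cost = 0.9839 × €0.806/therm = €0.79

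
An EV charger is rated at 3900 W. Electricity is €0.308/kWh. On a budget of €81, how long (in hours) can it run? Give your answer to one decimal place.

Energy budget = €81 / €0.308 per kWh = 263 kWh = 262,987 Wh
Runtime = 262,987 Wh / 3900 W = 67.43 h

67.4 h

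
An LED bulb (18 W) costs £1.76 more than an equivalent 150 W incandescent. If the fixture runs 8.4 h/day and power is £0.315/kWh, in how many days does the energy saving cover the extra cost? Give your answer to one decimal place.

Power saved = 150 − 18 = 132 W
Daily energy saved = 132 W × 8.4 h = 1109 Wh = 1.1088 kWh
Daily savings = 1.1088 × £0.315 = £0.3493
Payback = £1.76 / £0.3493 per day = 5.039 days

5.0 days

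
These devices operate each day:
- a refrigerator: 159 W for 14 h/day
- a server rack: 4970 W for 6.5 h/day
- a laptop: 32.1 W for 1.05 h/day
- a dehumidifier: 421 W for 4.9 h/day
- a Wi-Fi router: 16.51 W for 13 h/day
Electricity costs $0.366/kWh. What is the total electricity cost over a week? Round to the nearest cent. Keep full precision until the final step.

$94.39

refrigerator: 159 W × 14 h × 7 d = 15,582 Wh = 15.58 kWh
server rack: 4970 W × 6.5 h × 7 d = 226,135 Wh = 226.1 kWh
laptop: 32.1 W × 1.05 h × 7 d = 236 Wh = 0.2359 kWh
dehumidifier: 421 W × 4.9 h × 7 d = 14,440 Wh = 14.44 kWh
Wi-Fi router: 16.51 W × 13 h × 7 d = 1,502 Wh = 1.502 kWh
Total energy = 15.58 + 226.1 + 0.2359 + 14.44 + 1.502 = 257.9 kWh
Cost = 257.9 kWh × $0.366 = $94.39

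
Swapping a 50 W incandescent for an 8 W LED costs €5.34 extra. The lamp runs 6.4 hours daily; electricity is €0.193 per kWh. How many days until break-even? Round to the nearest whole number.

Power saved = 50 − 8 = 42 W
Daily energy saved = 42 W × 6.4 h = 268.8 Wh = 0.2688 kWh
Daily savings = 0.2688 × €0.193 = €0.0519
Payback = €5.34 / €0.0519 per day = 102.9 days

103 days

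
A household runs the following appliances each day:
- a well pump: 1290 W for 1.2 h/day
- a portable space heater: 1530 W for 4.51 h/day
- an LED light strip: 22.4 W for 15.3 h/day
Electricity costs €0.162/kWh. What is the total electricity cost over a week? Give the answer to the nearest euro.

€10

well pump: 1290 W × 1.2 h × 7 d = 10,836 Wh = 10.84 kWh
portable space heater: 1530 W × 4.51 h × 7 d = 48,302 Wh = 48.3 kWh
LED light strip: 22.4 W × 15.3 h × 7 d = 2,399 Wh = 2.399 kWh
Total energy = 10.84 + 48.3 + 2.399 = 61.54 kWh
Cost = 61.54 kWh × €0.162 = €9.97 ≈ €10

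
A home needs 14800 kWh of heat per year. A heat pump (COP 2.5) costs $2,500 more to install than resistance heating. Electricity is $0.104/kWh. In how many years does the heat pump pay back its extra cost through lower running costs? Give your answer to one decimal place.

2.7 years

Resistance: 14800 kWh × $0.104 = $1,539.20/yr
Heat pump: 14800 / 2.5 = 5920 kWh in → × $0.104 = $615.68/yr
Annual savings = $923.52
Payback = $2,500 / $923.52 = 2.71 years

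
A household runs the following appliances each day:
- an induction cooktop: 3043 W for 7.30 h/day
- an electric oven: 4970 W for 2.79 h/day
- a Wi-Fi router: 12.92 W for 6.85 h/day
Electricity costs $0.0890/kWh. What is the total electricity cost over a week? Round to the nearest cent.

induction cooktop: 3043 W × 7.30 h × 7 d = 155,497 Wh = 155.5 kWh
electric oven: 4970 W × 2.79 h × 7 d = 97,064 Wh = 97.06 kWh
Wi-Fi router: 12.92 W × 6.85 h × 7 d = 620 Wh = 0.6195 kWh
Total energy = 155.5 + 97.06 + 0.6195 = 253.2 kWh
Cost = 253.2 kWh × $0.0890 = $22.53

$22.53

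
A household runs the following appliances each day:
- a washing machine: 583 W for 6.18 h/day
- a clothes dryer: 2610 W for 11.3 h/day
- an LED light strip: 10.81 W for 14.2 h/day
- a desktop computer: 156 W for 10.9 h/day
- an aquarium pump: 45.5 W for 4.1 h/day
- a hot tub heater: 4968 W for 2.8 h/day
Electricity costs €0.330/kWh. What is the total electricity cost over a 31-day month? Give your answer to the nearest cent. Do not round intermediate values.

€501.75

washing machine: 583 W × 6.18 h × 31 d = 111,691 Wh = 111.7 kWh
clothes dryer: 2610 W × 11.3 h × 31 d = 914,283 Wh = 914.3 kWh
LED light strip: 10.81 W × 14.2 h × 31 d = 4,759 Wh = 4.759 kWh
desktop computer: 156 W × 10.9 h × 31 d = 52,712 Wh = 52.71 kWh
aquarium pump: 45.5 W × 4.1 h × 31 d = 5,783 Wh = 5.783 kWh
hot tub heater: 4968 W × 2.8 h × 31 d = 431,222 Wh = 431.2 kWh
Total energy = 111.7 + 914.3 + 4.759 + 52.71 + 5.783 + 431.2 = 1,520 kWh
Cost = 1,520 kWh × €0.330 = €501.75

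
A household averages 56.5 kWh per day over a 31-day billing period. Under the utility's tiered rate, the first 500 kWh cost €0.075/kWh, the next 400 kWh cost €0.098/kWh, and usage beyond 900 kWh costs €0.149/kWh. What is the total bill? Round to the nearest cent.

€203.57

Usage = 56.5 kWh/day × 31 days = 1751.5 kWh
First 500 kWh × €0.075 = €37.50
Next 400 kWh × €0.098 = €39.20
Remaining 851.5 kWh × €0.149 = €126.87
Total = €203.57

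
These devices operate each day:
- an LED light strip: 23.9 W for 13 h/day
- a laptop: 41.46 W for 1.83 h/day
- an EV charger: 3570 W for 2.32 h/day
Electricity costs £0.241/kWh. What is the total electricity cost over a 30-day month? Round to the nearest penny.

LED light strip: 23.9 W × 13 h × 30 d = 9,321 Wh = 9.321 kWh
laptop: 41.46 W × 1.83 h × 30 d = 2,276 Wh = 2.276 kWh
EV charger: 3570 W × 2.32 h × 30 d = 248,472 Wh = 248.5 kWh
Total energy = 9.321 + 2.276 + 248.5 = 260.1 kWh
Cost = 260.1 kWh × £0.241 = £62.68

£62.68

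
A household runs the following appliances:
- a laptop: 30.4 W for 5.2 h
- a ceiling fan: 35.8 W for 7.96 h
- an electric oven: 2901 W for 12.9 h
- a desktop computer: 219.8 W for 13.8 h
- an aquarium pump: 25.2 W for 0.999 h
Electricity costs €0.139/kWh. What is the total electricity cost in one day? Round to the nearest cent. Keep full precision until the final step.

€5.69

laptop: 30.4 W × 5.2 h = 158 Wh = 0.1581 kWh
ceiling fan: 35.8 W × 7.96 h = 285 Wh = 0.285 kWh
electric oven: 2901 W × 12.9 h = 37,423 Wh = 37.42 kWh
desktop computer: 219.8 W × 13.8 h = 3,033 Wh = 3.033 kWh
aquarium pump: 25.2 W × 0.999 h = 25 Wh = 0.02517 kWh
Total energy = 0.1581 + 0.285 + 37.42 + 3.033 + 0.02517 = 40.92 kWh
Cost = 40.92 kWh × €0.139 = €5.69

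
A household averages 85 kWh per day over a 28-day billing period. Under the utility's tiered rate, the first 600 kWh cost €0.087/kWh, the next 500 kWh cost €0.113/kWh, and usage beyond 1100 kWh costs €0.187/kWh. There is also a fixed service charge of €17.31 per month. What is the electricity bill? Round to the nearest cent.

Usage = 85 kWh/day × 28 days = 2380 kWh
First 600 kWh × €0.087 = €52.20
Next 500 kWh × €0.113 = €56.50
Remaining 1280 kWh × €0.187 = €239.36
Energy charge = €348.06; + service €17.31 = €365.37

€365.37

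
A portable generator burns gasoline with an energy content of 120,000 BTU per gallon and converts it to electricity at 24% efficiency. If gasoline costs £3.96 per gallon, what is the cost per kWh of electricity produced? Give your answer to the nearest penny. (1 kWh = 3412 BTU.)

£0.47

Electrical output per gallon = 120,000 BTU × 0.24 / 3412 BTU/kWh = 8.441 kWh
Cost per kWh = £3.96 / 8.441 kWh = £0.469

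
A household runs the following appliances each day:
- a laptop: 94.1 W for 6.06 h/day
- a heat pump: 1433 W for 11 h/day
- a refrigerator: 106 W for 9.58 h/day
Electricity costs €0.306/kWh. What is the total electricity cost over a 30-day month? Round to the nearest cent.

laptop: 94.1 W × 6.06 h × 30 d = 17,107 Wh = 17.11 kWh
heat pump: 1433 W × 11 h × 30 d = 472,890 Wh = 472.9 kWh
refrigerator: 106 W × 9.58 h × 30 d = 30,464 Wh = 30.46 kWh
Total energy = 17.11 + 472.9 + 30.46 = 520.5 kWh
Cost = 520.5 kWh × €0.306 = €159.26

€159.26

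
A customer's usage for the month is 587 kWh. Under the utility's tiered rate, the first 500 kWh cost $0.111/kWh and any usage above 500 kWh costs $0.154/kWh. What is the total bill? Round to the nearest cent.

First 500 kWh × $0.111 = $55.50
Remaining 87 kWh × $0.154 = $13.40
Total = $68.90

$68.90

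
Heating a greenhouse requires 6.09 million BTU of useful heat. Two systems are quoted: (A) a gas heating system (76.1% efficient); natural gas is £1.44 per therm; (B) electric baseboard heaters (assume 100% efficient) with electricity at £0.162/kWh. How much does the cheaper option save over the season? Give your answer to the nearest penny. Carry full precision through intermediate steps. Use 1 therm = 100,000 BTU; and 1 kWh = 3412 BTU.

£173.91

Heat load = 6.09 × 10⁶ BTU = 6,090,000 BTU
Gas: input = 6,090,000 / 0.761 = 8,002,628 BTU = 80.03 therm → 80.03 × £1.44 = £115.24
Electric: 6,090,000 BTU / 3412 = 1,785 kWh → × £0.162 = £289.15
Difference = |£115.24 − £289.15| = £173.91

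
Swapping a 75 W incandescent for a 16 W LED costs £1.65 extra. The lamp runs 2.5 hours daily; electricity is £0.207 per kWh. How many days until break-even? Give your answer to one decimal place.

54.0 days

Power saved = 75 − 16 = 59 W
Daily energy saved = 59 W × 2.5 h = 147.5 Wh = 0.1475 kWh
Daily savings = 0.1475 × £0.207 = £0.0305
Payback = £1.65 / £0.0305 per day = 54.04 days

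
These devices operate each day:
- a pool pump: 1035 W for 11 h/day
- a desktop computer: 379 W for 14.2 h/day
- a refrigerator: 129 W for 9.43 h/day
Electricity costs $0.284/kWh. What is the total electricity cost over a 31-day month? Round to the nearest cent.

$158.32

pool pump: 1035 W × 11 h × 31 d = 352,935 Wh = 352.9 kWh
desktop computer: 379 W × 14.2 h × 31 d = 166,836 Wh = 166.8 kWh
refrigerator: 129 W × 9.43 h × 31 d = 37,711 Wh = 37.71 kWh
Total energy = 352.9 + 166.8 + 37.71 = 557.5 kWh
Cost = 557.5 kWh × $0.284 = $158.32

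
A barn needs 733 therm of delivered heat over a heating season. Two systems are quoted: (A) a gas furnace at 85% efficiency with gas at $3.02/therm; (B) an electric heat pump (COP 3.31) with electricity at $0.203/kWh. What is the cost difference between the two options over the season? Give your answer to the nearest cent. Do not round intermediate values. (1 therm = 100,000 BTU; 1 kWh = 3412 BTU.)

Heat load = 733 therm × 100,000 = 73,300,000 BTU
Gas: input = 73,300,000 / 0.85 = 86,235,294 BTU = 862.4 therm → 862.4 × $3.02 = $2,604.31
Heat pump: 73,300,000 BTU / 3412 = 21,480 kWh heat; / 3.31 = 6,490 kWh in → × $0.203 = $1,317.54
Difference = |$2,604.31 − $1,317.54| = $1,286.77

$1286.77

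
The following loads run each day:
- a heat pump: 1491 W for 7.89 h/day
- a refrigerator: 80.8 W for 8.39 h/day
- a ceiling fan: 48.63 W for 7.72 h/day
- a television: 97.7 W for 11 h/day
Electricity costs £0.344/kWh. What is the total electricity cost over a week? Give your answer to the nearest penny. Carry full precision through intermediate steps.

heat pump: 1491 W × 7.89 h × 7 d = 82,348 Wh = 82.35 kWh
refrigerator: 80.8 W × 8.39 h × 7 d = 4,745 Wh = 4.745 kWh
ceiling fan: 48.63 W × 7.72 h × 7 d = 2,628 Wh = 2.628 kWh
television: 97.7 W × 11 h × 7 d = 7,523 Wh = 7.523 kWh
Total energy = 82.35 + 4.745 + 2.628 + 7.523 = 97.24 kWh
Cost = 97.24 kWh × £0.344 = £33.45

£33.45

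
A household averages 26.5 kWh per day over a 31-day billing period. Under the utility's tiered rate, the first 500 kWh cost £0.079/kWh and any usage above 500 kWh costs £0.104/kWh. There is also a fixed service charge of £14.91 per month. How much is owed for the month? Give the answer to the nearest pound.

£88

Usage = 26.5 kWh/day × 31 days = 821.5 kWh
First 500 kWh × £0.079 = £39.50
Remaining 321.5 kWh × £0.104 = £33.44
Energy charge = £72.94; + service £14.91 = £87.85 ≈ £88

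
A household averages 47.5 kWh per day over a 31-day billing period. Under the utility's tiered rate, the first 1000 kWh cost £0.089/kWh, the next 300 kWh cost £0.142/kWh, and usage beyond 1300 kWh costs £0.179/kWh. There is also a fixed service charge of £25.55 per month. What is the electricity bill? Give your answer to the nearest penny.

£188.03

Usage = 47.5 kWh/day × 31 days = 1472.5 kWh
First 1000 kWh × £0.089 = £89.00
Next 300 kWh × £0.142 = £42.60
Remaining 172.5 kWh × £0.179 = £30.88
Energy charge = £162.48; + service £25.55 = £188.03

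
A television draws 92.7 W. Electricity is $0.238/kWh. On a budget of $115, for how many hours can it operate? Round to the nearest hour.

5212 h

Energy budget = $115 / $0.238 per kWh = 483.2 kWh = 483,193 Wh
Runtime = 483,193 Wh / 92.7 W = 5,212 h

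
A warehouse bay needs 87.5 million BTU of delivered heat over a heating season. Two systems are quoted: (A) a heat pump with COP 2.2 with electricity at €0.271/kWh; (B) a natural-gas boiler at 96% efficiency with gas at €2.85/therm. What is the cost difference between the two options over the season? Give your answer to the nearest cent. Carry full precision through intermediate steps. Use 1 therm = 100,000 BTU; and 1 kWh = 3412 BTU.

€561.31

Heat load = 87.5 × 10⁶ BTU = 87,500,000 BTU
Gas: input = 87,500,000 / 0.96 = 91,145,833 BTU = 911.5 therm → 911.5 × €2.85 = €2,597.66
Heat pump: 87,500,000 BTU / 3412 = 25,640 kWh heat; / 2.2 = 11,660 kWh in → × €0.271 = €3,158.97
Difference = |€2,597.66 − €3,158.97| = €561.31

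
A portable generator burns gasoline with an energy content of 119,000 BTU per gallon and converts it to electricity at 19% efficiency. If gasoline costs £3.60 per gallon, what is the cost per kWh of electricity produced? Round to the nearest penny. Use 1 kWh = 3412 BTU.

Electrical output per gallon = 119,000 BTU × 0.19 / 3412 BTU/kWh = 6.627 kWh
Cost per kWh = £3.60 / 6.627 kWh = £0.543

£0.54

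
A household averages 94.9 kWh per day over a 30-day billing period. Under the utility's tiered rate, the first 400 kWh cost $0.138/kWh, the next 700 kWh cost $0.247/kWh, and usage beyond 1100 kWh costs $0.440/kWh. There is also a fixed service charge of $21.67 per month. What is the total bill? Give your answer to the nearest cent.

Usage = 94.9 kWh/day × 30 days = 2847 kWh
First 400 kWh × $0.138 = $55.20
Next 700 kWh × $0.247 = $172.90
Remaining 1747 kWh × $0.440 = $768.68
Energy charge = $996.78; + service $21.67 = $1,018.45

$1018.45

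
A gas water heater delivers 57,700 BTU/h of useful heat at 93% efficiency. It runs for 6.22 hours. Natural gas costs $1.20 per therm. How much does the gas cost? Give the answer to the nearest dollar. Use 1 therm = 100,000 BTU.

$5

Heat delivered = 57,700 BTU/h × 6.22 h = 358,894 BTU
Gas input = 358,894 / 0.93 = 385,908 BTU
= 385,908 / 100,000 = 3.859 therm
Cost = 3.859 × $1.20/therm = $4.63 ≈ $5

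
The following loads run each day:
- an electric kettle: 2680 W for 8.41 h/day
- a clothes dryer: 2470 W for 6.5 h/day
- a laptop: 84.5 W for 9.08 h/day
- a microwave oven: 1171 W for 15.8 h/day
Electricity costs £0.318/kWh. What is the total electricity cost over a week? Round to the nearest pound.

electric kettle: 2680 W × 8.41 h × 7 d = 157,772 Wh = 157.8 kWh
clothes dryer: 2470 W × 6.5 h × 7 d = 112,385 Wh = 112.4 kWh
laptop: 84.5 W × 9.08 h × 7 d = 5,371 Wh = 5.371 kWh
microwave oven: 1171 W × 15.8 h × 7 d = 129,513 Wh = 129.5 kWh
Total energy = 157.8 + 112.4 + 5.371 + 129.5 = 405 kWh
Cost = 405 kWh × £0.318 = £128.80 ≈ £129

£129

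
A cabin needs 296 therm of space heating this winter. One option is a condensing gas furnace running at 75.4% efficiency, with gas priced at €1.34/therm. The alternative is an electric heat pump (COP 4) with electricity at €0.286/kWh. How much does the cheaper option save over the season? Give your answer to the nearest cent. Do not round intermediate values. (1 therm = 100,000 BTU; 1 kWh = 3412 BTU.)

€94.23

Heat load = 296 therm × 100,000 = 29,600,000 BTU
Gas: input = 29,600,000 / 0.754 = 39,257,294 BTU = 392.6 therm → 392.6 × €1.34 = €526.05
Heat pump: 29,600,000 BTU / 3412 = 8,675 kWh heat; / 4 = 2,169 kWh in → × €0.286 = €620.28
Difference = |€526.05 − €620.28| = €94.23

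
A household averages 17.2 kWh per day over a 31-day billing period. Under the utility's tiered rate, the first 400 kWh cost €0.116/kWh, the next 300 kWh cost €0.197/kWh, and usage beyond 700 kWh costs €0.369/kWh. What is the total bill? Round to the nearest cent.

€72.64

Usage = 17.2 kWh/day × 31 days = 533.2 kWh
First 400 kWh × €0.116 = €46.40
Next 133.2 kWh × €0.197 = €26.24
Remaining tier: 0 kWh (not reached)
Total = €72.64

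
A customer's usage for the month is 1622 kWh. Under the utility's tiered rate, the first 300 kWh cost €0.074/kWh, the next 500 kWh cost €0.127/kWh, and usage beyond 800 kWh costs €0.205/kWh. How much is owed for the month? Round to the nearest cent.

First 300 kWh × €0.074 = €22.20
Next 500 kWh × €0.127 = €63.50
Remaining 822 kWh × €0.205 = €168.51
Total = €254.21

€254.21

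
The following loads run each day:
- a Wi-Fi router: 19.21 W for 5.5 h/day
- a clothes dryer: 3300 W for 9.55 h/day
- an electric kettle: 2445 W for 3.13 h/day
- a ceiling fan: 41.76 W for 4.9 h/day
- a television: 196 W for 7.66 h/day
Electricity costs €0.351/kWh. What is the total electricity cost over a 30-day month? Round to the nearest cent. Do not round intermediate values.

Wi-Fi router: 19.21 W × 5.5 h × 30 d = 3,170 Wh = 3.17 kWh
clothes dryer: 3300 W × 9.55 h × 30 d = 945,450 Wh = 945.5 kWh
electric kettle: 2445 W × 3.13 h × 30 d = 229,585 Wh = 229.6 kWh
ceiling fan: 41.76 W × 4.9 h × 30 d = 6,139 Wh = 6.139 kWh
television: 196 W × 7.66 h × 30 d = 45,041 Wh = 45.04 kWh
Total energy = 3.17 + 945.5 + 229.6 + 6.139 + 45.04 = 1,229 kWh
Cost = 1,229 kWh × €0.351 = €431.51

€431.51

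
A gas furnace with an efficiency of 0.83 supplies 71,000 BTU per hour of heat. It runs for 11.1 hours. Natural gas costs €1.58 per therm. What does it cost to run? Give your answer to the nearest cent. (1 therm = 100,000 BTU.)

€15.00

Heat delivered = 71,000 BTU/h × 11.1 h = 788,100 BTU
Gas input = 788,100 / 0.83 = 949,518 BTU
= 949,518 / 100,000 = 9.495 therm
Cost = 9.495 × €1.58/therm = €15.00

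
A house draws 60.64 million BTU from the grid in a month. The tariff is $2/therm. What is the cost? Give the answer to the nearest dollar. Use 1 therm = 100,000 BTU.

60.64 million BTU × (10 therm/million BTU) = 606.4 therm
Cost = 606.4 therm × $2/therm = $1,212.80 ≈ $1213

$1213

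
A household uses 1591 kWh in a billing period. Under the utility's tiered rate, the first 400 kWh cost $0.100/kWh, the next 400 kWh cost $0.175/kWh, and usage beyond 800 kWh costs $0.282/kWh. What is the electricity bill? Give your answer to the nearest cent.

$333.06

First 400 kWh × $0.100 = $40.00
Next 400 kWh × $0.175 = $70.00
Remaining 791 kWh × $0.282 = $223.06
Total = $333.06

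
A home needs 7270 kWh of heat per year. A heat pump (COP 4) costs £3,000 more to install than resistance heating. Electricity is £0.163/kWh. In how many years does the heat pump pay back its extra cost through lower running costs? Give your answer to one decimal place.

3.4 years

Resistance: 7270 kWh × £0.163 = £1,185.01/yr
Heat pump: 7270 / 4 = 1818 kWh in → × £0.163 = £296.25/yr
Annual savings = £888.76
Payback = £3,000 / £888.76 = 3.38 years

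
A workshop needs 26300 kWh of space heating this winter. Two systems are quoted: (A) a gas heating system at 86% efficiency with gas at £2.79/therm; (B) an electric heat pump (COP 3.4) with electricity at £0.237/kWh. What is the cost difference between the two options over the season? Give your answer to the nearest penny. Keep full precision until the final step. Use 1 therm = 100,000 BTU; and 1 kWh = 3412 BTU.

Heat load = 26300 kWh × 3412 = 89,735,600 BTU
Gas: input = 89,735,600 / 0.86 = 104,343,721 BTU = 1,043 therm → 1,043 × £2.79 = £2,911.19
Heat pump: 89,735,600 BTU / 3412 = 26,300 kWh heat; / 3.4 = 7,735 kWh in → × £0.237 = £1,833.26
Difference = |£2,911.19 − £1,833.26| = £1,077.93

£1077.93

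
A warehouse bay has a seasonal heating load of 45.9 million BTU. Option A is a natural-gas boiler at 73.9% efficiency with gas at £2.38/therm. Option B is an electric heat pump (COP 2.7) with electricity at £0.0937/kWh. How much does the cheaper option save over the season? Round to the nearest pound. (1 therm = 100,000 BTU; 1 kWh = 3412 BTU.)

£1011

Heat load = 45.9 × 10⁶ BTU = 45,900,000 BTU
Gas: input = 45,900,000 / 0.739 = 62,110,961 BTU = 621.1 therm → 621.1 × £2.38 = £1,478.24
Heat pump: 45,900,000 BTU / 3412 = 13,450 kWh heat; / 2.7 = 4,982 kWh in → × £0.0937 = £466.85
Difference = |£1,478.24 − £466.85| = £1,011.39 ≈ £1011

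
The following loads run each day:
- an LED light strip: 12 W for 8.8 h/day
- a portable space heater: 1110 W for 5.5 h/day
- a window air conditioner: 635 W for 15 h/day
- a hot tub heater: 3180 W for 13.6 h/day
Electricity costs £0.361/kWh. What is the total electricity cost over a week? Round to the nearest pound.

£149

LED light strip: 12 W × 8.8 h × 7 d = 739 Wh = 0.7392 kWh
portable space heater: 1110 W × 5.5 h × 7 d = 42,735 Wh = 42.73 kWh
window air conditioner: 635 W × 15 h × 7 d = 66,675 Wh = 66.67 kWh
hot tub heater: 3180 W × 13.6 h × 7 d = 302,736 Wh = 302.7 kWh
Total energy = 0.7392 + 42.73 + 66.67 + 302.7 = 412.9 kWh
Cost = 412.9 kWh × £0.361 = £149.05 ≈ £149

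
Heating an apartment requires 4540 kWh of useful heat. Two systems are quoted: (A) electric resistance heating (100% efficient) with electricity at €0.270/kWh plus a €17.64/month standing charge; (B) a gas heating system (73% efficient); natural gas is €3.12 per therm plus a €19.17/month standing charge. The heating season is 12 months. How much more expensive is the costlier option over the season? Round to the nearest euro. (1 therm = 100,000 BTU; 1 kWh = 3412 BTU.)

Heat load = 4540 kWh × 3412 = 15,490,480 BTU
Gas: input = 15,490,480 / 0.73 = 21,219,836 BTU = 212.2 therm → 212.2 × €3.12 = €662.06; + 12 × €19.17 standing = €892.10
Electric: 15,490,480 BTU / 3412 = 4,540 kWh → × €0.270 = €1,225.80; + 12 × €17.64 standing = €1,437.48
Difference = |€892.10 − €1,437.48| = €545.38 ≈ €545

€545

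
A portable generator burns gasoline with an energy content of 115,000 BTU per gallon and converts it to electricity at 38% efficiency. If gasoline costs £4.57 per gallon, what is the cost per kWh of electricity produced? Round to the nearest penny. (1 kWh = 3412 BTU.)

Electrical output per gallon = 115,000 BTU × 0.38 / 3412 BTU/kWh = 12.81 kWh
Cost per kWh = £4.57 / 12.81 kWh = £0.357

£0.36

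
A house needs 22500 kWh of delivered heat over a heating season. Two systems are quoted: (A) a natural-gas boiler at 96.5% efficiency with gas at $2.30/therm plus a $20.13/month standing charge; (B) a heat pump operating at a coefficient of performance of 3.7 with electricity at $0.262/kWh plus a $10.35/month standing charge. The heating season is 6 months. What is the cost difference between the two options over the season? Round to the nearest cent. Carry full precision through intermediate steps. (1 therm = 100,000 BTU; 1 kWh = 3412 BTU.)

Heat load = 22500 kWh × 3412 = 76,770,000 BTU
Gas: input = 76,770,000 / 0.965 = 79,554,404 BTU = 795.5 therm → 795.5 × $2.30 = $1,829.75; + 6 × $20.13 standing = $1,950.53
Heat pump: 76,770,000 BTU / 3412 = 22,500 kWh heat; / 3.7 = 6,081 kWh in → × $0.262 = $1,593.24; + 6 × $10.35 standing = $1,655.34
Difference = |$1,950.53 − $1,655.34| = $295.19

$295.19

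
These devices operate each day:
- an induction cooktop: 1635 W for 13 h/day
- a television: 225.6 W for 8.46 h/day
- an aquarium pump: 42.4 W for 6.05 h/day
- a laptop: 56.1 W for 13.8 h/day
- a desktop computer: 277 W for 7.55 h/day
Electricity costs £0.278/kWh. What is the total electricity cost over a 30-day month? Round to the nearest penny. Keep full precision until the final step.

induction cooktop: 1635 W × 13 h × 30 d = 637,650 Wh = 637.6 kWh
television: 225.6 W × 8.46 h × 30 d = 57,257 Wh = 57.26 kWh
aquarium pump: 42.4 W × 6.05 h × 30 d = 7,696 Wh = 7.696 kWh
laptop: 56.1 W × 13.8 h × 30 d = 23,225 Wh = 23.23 kWh
desktop computer: 277 W × 7.55 h × 30 d = 62,740 Wh = 62.74 kWh
Total energy = 637.6 + 57.26 + 7.696 + 23.23 + 62.74 = 788.6 kWh
Cost = 788.6 kWh × £0.278 = £219.22

£219.22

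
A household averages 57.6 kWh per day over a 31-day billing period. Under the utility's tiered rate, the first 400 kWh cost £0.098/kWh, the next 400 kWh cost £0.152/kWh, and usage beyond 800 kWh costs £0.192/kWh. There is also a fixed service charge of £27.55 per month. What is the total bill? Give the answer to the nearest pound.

Usage = 57.6 kWh/day × 31 days = 1785.6 kWh
First 400 kWh × £0.098 = £39.20
Next 400 kWh × £0.152 = £60.80
Remaining 985.6 kWh × £0.192 = £189.24
Energy charge = £289.24; + service £27.55 = £316.79 ≈ £317

£317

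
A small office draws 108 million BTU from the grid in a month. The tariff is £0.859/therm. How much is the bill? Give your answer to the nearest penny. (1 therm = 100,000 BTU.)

£927.72

108 million BTU × (10 therm/million BTU) = 1,080 therm
Cost = 1,080 therm × £0.859/therm = £927.72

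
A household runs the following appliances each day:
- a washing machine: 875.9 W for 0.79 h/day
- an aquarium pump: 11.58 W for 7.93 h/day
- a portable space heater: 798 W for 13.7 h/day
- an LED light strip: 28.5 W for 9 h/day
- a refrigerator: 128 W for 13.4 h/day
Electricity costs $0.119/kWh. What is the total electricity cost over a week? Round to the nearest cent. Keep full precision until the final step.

washing machine: 875.9 W × 0.79 h × 7 d = 4,844 Wh = 4.844 kWh
aquarium pump: 11.58 W × 7.93 h × 7 d = 643 Wh = 0.6428 kWh
portable space heater: 798 W × 13.7 h × 7 d = 76,528 Wh = 76.53 kWh
LED light strip: 28.5 W × 9 h × 7 d = 1,796 Wh = 1.796 kWh
refrigerator: 128 W × 13.4 h × 7 d = 12,006 Wh = 12.01 kWh
Total energy = 4.844 + 0.6428 + 76.53 + 1.796 + 12.01 = 95.82 kWh
Cost = 95.82 kWh × $0.119 = $11.40

$11.40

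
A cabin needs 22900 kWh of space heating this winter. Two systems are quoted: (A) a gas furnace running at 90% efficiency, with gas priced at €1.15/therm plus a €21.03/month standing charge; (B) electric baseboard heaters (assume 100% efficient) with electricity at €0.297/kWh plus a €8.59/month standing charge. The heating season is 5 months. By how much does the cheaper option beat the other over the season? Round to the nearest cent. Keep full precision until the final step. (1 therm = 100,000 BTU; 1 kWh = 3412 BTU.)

Heat load = 22900 kWh × 3412 = 78,134,800 BTU
Gas: input = 78,134,800 / 0.90 = 86,816,444 BTU = 868.2 therm → 868.2 × €1.15 = €998.39; + 5 × €21.03 standing = €1,103.54
Electric: 78,134,800 BTU / 3412 = 22,900 kWh → × €0.297 = €6,801.30; + 5 × €8.59 standing = €6,844.25
Difference = |€1,103.54 − €6,844.25| = €5,740.71

€5740.71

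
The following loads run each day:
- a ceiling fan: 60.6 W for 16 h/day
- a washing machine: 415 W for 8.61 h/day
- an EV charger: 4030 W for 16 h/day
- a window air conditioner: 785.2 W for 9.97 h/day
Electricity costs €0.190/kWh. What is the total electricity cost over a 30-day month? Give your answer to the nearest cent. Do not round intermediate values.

€438.05

ceiling fan: 60.6 W × 16 h × 30 d = 29,088 Wh = 29.09 kWh
washing machine: 415 W × 8.61 h × 30 d = 107,194 Wh = 107.2 kWh
EV charger: 4030 W × 16 h × 30 d = 1,934,400 Wh = 1,934 kWh
window air conditioner: 785.2 W × 9.97 h × 30 d = 234,853 Wh = 234.9 kWh
Total energy = 29.09 + 107.2 + 1,934 + 234.9 = 2,306 kWh
Cost = 2,306 kWh × €0.190 = €438.05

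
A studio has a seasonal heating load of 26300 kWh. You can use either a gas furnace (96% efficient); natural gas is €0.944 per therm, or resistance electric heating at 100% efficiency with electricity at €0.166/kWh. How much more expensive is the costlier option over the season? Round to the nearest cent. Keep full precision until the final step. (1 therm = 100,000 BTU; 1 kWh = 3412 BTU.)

€3483.40

Heat load = 26300 kWh × 3412 = 89,735,600 BTU
Gas: input = 89,735,600 / 0.96 = 93,474,583 BTU = 934.7 therm → 934.7 × €0.944 = €882.40
Electric: 89,735,600 BTU / 3412 = 26,300 kWh → × €0.166 = €4,365.80
Difference = |€882.40 − €4,365.80| = €3,483.40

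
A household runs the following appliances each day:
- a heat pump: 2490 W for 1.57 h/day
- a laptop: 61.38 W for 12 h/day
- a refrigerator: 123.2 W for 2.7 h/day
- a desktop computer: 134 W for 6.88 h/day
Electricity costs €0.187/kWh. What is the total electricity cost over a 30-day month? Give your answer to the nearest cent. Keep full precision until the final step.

heat pump: 2490 W × 1.57 h × 30 d = 117,279 Wh = 117.3 kWh
laptop: 61.38 W × 12 h × 30 d = 22,097 Wh = 22.1 kWh
refrigerator: 123.2 W × 2.7 h × 30 d = 9,979 Wh = 9.979 kWh
desktop computer: 134 W × 6.88 h × 30 d = 27,658 Wh = 27.66 kWh
Total energy = 117.3 + 22.1 + 9.979 + 27.66 = 177 kWh
Cost = 177 kWh × €0.187 = €33.10

€33.10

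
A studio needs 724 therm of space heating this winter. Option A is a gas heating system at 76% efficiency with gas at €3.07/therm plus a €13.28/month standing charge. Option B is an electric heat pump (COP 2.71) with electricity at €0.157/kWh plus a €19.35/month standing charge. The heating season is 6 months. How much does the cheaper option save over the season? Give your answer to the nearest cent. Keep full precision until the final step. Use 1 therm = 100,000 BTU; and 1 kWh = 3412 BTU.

Heat load = 724 therm × 100,000 = 72,400,000 BTU
Gas: input = 72,400,000 / 0.760 = 95,263,158 BTU = 952.6 therm → 952.6 × €3.07 = €2,924.58; + 6 × €13.28 standing = €3,004.26
Heat pump: 72,400,000 BTU / 3412 = 21,220 kWh heat; / 2.71 = 7,830 kWh in → × €0.157 = €1,229.31; + 6 × €19.35 standing = €1,345.41
Difference = |€3,004.26 − €1,345.41| = €1,658.85

€1658.85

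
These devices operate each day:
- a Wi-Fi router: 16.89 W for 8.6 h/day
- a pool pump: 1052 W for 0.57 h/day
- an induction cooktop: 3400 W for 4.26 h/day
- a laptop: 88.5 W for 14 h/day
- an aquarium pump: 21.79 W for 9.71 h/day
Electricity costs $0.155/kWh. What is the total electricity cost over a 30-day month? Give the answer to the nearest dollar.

Wi-Fi router: 16.89 W × 8.6 h × 30 d = 4,358 Wh = 4.358 kWh
pool pump: 1052 W × 0.57 h × 30 d = 17,989 Wh = 17.99 kWh
induction cooktop: 3400 W × 4.26 h × 30 d = 434,520 Wh = 434.5 kWh
laptop: 88.5 W × 14 h × 30 d = 37,170 Wh = 37.17 kWh
aquarium pump: 21.79 W × 9.71 h × 30 d = 6,347 Wh = 6.347 kWh
Total energy = 4.358 + 17.99 + 434.5 + 37.17 + 6.347 = 500.4 kWh
Cost = 500.4 kWh × $0.155 = $77.56 ≈ $78

$78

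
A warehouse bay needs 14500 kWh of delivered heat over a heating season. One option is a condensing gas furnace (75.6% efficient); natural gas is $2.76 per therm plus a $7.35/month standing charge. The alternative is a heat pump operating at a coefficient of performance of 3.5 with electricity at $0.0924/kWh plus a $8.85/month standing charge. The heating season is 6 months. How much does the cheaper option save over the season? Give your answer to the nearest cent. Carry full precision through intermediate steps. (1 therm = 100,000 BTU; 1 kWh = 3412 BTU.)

Heat load = 14500 kWh × 3412 = 49,474,000 BTU
Gas: input = 49,474,000 / 0.756 = 65,441,799 BTU = 654.4 therm → 654.4 × $2.76 = $1,806.19; + 6 × $7.35 standing = $1,850.29
Heat pump: 49,474,000 BTU / 3412 = 14,500 kWh heat; / 3.5 = 4,143 kWh in → × $0.0924 = $382.80; + 6 × $8.85 standing = $435.90
Difference = |$1,850.29 − $435.90| = $1,414.39

$1414.39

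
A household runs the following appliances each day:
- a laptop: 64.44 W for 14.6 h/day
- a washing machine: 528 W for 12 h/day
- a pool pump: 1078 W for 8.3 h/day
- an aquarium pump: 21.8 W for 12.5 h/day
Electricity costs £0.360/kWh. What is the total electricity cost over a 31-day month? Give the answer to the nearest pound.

£184

laptop: 64.44 W × 14.6 h × 31 d = 29,166 Wh = 29.17 kWh
washing machine: 528 W × 12 h × 31 d = 196,416 Wh = 196.4 kWh
pool pump: 1078 W × 8.3 h × 31 d = 277,369 Wh = 277.4 kWh
aquarium pump: 21.8 W × 12.5 h × 31 d = 8,448 Wh = 8.447 kWh
Total energy = 29.17 + 196.4 + 277.4 + 8.447 = 511.4 kWh
Cost = 511.4 kWh × £0.360 = £184.10 ≈ £184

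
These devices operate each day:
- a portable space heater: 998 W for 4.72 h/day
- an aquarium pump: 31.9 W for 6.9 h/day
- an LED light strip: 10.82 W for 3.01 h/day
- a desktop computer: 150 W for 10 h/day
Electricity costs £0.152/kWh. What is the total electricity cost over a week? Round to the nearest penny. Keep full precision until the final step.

£6.88

portable space heater: 998 W × 4.72 h × 7 d = 32,974 Wh = 32.97 kWh
aquarium pump: 31.9 W × 6.9 h × 7 d = 1,541 Wh = 1.541 kWh
LED light strip: 10.82 W × 3.01 h × 7 d = 228 Wh = 0.228 kWh
desktop computer: 150 W × 10 h × 7 d = 10,500 Wh = 10.5 kWh
Total energy = 32.97 + 1.541 + 0.228 + 10.5 = 45.24 kWh
Cost = 45.24 kWh × £0.152 = £6.88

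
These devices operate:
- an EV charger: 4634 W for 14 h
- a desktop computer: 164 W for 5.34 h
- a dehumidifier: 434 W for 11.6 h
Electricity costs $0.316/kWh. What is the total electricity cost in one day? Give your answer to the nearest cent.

EV charger: 4634 W × 14 h = 64,876 Wh = 64.88 kWh
desktop computer: 164 W × 5.34 h = 876 Wh = 0.8758 kWh
dehumidifier: 434 W × 11.6 h = 5,034 Wh = 5.034 kWh
Total energy = 64.88 + 0.8758 + 5.034 = 70.79 kWh
Cost = 70.79 kWh × $0.316 = $22.37

$22.37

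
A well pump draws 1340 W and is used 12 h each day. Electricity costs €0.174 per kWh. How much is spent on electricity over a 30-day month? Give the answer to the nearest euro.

€84

Energy = 1340 W × 12 h/day × 30 days = 482,400 Wh = 482.4 kWh
Cost = 482.4 kWh × €0.174/kWh = €83.94 ≈ €84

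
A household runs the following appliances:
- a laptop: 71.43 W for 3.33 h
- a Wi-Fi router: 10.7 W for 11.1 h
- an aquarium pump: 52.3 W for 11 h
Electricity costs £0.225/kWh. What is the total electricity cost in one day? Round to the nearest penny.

laptop: 71.43 W × 3.33 h = 238 Wh = 0.2379 kWh
Wi-Fi router: 10.7 W × 11.1 h = 119 Wh = 0.1188 kWh
aquarium pump: 52.3 W × 11 h = 575 Wh = 0.5753 kWh
Total energy = 0.2379 + 0.1188 + 0.5753 = 0.9319 kWh
Cost = 0.9319 kWh × £0.225 = £0.21

£0.21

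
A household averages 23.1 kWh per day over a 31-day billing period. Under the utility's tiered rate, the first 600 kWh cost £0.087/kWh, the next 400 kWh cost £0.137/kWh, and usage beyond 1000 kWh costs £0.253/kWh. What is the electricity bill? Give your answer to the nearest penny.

Usage = 23.1 kWh/day × 31 days = 716.1 kWh
First 600 kWh × £0.087 = £52.20
Next 116.1 kWh × £0.137 = £15.91
Remaining tier: 0 kWh (not reached)
Total = £68.11

£68.11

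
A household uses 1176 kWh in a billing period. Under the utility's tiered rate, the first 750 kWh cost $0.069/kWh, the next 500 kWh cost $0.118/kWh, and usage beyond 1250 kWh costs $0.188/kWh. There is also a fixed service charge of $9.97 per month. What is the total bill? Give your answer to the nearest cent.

First 750 kWh × $0.069 = $51.75
Next 426 kWh × $0.118 = $50.27
Remaining tier: 0 kWh (not reached)
Energy charge = $102.02; + service $9.97 = $111.99

$111.99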